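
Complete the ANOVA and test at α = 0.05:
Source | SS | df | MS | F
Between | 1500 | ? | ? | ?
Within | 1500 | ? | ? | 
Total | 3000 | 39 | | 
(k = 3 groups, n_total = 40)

df_between = 2, df_within = 37. MS_between = 750.0, MS_within = 40.54. F = 18.5, F_crit ≈ 3.252. Reject H₀.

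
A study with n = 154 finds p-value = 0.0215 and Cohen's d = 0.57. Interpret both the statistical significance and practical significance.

Statistically significant (p = 0.0215 < 0.05). Cohen's d = 0.57 indicates a medium effect size. Both statistical and practical significance should be considered.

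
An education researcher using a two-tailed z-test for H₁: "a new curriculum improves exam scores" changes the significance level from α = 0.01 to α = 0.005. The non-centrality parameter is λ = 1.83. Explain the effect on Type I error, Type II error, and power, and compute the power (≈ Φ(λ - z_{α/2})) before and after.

Decreasing α from 0.01 to 0.005:
• Type I error rate decreases (α is the Type I rate by definition).
• Critical value moves from z_{α/2} = 2.576 to 2.807, so power = Φ(λ - z_{α/2}) goes from Φ(1.83 - 2.576) = 0.228 to Φ(1.83 - 2.807) = 0.164.
• Type II error rate β = 1 - power therefore increases (0.772 → 0.836).
Appropriate when false positives are costly — here, adopting a curriculum that gives no real benefit — disruption for nothing.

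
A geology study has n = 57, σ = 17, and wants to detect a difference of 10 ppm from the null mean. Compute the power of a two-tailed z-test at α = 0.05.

SE = σ/√n = 17/√57 = 2.252. Non-centrality λ = d/SE = 10/2.252 = 4.441. Power ≈ Φ(λ - z_{α/2}) = Φ(4.441 - 1.96) = Φ(2.481) = 0.993.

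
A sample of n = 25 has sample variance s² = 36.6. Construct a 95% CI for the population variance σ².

df = 24. χ²_{0.025} = 39.364, χ²_{0.975} = 12.401. CI for σ² = ((n-1)s²/χ²_{α/2}, (n-1)s²/χ²_{1-α/2}) = (24·36.6/39.364, 24·36.6/12.401) = (22.31, 70.83)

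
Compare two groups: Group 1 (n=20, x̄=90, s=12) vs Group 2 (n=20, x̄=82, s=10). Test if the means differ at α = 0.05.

Pooled sp = 11.05. t = 2.29, df = 38. Critical t = ±2.024. Reject H₀.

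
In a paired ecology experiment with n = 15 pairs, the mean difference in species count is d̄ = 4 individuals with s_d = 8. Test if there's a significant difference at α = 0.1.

t = d̄/(s_d/√n) = 4/(8/√15) = 1.936. df = 14, critical t = ±1.761. Reject H₀.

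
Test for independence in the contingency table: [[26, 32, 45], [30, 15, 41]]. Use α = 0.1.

χ² = 5.133. df = 2, critical = 4.605. Reject H₀. Variables are dependent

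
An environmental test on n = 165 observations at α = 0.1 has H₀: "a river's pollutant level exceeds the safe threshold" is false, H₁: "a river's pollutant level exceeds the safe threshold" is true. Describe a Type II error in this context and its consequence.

Type II error: failing to reject H₀ when it is false — concluding that a river's pollutant level exceeds the safe threshold is not supported when in fact it is. Consequence: allowing unsafe pollution to continue.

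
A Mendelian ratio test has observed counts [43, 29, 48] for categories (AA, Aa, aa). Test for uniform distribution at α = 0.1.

Expected = 40 each. χ² = Σ(O-E)²/E = 4.85. df = 2, critical value = 4.605. Reject H₀.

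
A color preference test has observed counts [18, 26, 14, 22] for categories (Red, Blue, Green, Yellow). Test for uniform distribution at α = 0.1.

Expected = 20 each. χ² = Σ(O-E)²/E = 4.0. df = 3, critical value = 6.251. Fail to reject H₀.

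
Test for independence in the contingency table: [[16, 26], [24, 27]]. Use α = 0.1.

χ² = 0.755. df = 1, critical = 2.706. Fail to reject H₀. No evidence of dependence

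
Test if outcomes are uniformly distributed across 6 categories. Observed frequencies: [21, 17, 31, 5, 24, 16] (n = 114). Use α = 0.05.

Expected = 19 each. χ² = Σ(O-E)²/E = 20.105. df = 5, critical value = 11.07. Reject H₀.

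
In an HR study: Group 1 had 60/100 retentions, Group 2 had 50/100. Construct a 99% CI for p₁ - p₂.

p̂₁ = 0.6, p̂₂ = 0.5. Difference = 0.1. CI = (-0.08, 0.28)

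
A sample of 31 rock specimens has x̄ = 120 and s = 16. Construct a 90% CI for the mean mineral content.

CI = x̄ ± t*(s/√n) = 120 ± 1.697(16/√31) = (115.12, 124.88)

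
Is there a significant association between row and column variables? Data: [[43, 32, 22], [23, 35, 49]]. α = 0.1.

χ² = 16.011. df = 2, critical = 4.605. Reject H₀. Variables are dependent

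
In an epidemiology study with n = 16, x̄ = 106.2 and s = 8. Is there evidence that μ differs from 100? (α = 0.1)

t = (x̄ - μ₀)/(s/√n) = (106.2 - 100)/(8/√16) = 3.1. df = 15, critical t = ±1.753. Reject H₀.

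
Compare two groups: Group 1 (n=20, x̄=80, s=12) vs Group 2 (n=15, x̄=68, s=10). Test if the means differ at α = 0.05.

Pooled sp = 11.2. t = 3.138, df = 33. Critical t = ±2.035. Reject H₀.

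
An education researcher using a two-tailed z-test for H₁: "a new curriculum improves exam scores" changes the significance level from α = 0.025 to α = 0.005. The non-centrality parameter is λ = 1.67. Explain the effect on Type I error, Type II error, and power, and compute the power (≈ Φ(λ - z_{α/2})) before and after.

Decreasing α from 0.025 to 0.005:
• Type I error rate decreases (α is the Type I rate by definition).
• Critical value moves from z_{α/2} = 2.241 to 2.807, so power = Φ(λ - z_{α/2}) goes from Φ(1.67 - 2.241) = 0.284 to Φ(1.67 - 2.807) = 0.128.
• Type II error rate β = 1 - power therefore increases (0.716 → 0.872).
Appropriate when false positives are costly — here, adopting a curriculum that gives no real benefit — disruption for nothing.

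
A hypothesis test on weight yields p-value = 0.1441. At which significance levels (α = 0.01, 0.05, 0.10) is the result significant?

p = 0.1441. Not significant at any of the given levels.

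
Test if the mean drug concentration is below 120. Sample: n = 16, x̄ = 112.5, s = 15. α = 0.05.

t = (112.5 - 120)/(15/√16) = -2.0, df = 15. Critical t = -1.753. Reject H₀.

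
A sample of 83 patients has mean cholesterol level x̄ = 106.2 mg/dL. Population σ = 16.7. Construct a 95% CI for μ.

CI = x̄ ± z*(σ/√n) = 106.2 ± 1.96(16.7/√83) = 106.2 ± 3.59 = (102.61, 109.79)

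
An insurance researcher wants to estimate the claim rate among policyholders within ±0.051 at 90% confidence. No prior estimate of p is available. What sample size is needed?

Conservative approach: use p = 0.5 (maximizes p(1-p) = 0.25). n = z²(0.25)/E² = 1.645²×0.25/0.051² = 260.1 → n = 261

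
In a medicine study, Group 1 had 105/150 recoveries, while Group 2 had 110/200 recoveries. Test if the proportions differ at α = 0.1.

p̂₁ = 0.7, p̂₂ = 0.55, pooled p̂ = 0.614. z = 2.853. Critical: ±1.645. Reject H₀.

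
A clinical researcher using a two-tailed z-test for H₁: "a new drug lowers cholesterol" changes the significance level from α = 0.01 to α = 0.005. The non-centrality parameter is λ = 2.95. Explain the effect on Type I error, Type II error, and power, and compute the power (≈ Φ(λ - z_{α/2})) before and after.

Decreasing α from 0.01 to 0.005:
• Type I error rate decreases (α is the Type I rate by definition).
• Critical value moves from z_{α/2} = 2.576 to 2.807, so power = Φ(λ - z_{α/2}) goes from Φ(2.95 - 2.576) = 0.646 to Φ(2.95 - 2.807) = 0.557.
• Type II error rate β = 1 - power therefore increases (0.354 → 0.443).
Appropriate when false positives are costly — here, approving an ineffective drug — patients take a useless medication and may skip effective alternatives.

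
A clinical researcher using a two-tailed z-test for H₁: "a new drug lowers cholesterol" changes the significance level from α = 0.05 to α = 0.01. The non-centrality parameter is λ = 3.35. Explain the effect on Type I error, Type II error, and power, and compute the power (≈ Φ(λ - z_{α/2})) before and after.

Decreasing α from 0.05 to 0.01:
• Type I error rate decreases (α is the Type I rate by definition).
• Critical value moves from z_{α/2} = 1.96 to 2.576, so power = Φ(λ - z_{α/2}) goes from Φ(3.35 - 1.96) = 0.918 to Φ(3.35 - 2.576) = 0.781.
• Type II error rate β = 1 - power therefore increases (0.082 → 0.219).
Appropriate when false positives are costly — here, approving an ineffective drug — patients take a useless medication and may skip effective alternatives.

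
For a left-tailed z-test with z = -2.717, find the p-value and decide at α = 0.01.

p = P(Z < -2.717) = Φ(-2.717) ≈ 0.0033. Since p < 0.01, reject H₀ (significant) at α = 0.01.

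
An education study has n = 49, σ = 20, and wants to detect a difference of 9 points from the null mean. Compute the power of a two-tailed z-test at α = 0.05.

SE = σ/√n = 20/√49 = 2.857. Non-centrality λ = d/SE = 9/2.857 = 3.15. Power ≈ Φ(λ - z_{α/2}) = Φ(3.15 - 1.96) = Φ(1.19) = 0.883.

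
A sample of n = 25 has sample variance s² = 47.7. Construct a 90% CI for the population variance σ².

df = 24. χ²_{0.05} = 36.415, χ²_{0.95} = 13.848. CI for σ² = ((n-1)s²/χ²_{α/2}, (n-1)s²/χ²_{1-α/2}) = (24·47.7/36.415, 24·47.7/13.848) = (31.44, 82.67)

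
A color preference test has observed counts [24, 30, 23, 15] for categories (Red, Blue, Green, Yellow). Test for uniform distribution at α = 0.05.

Expected = 23 each. χ² = Σ(O-E)²/E = 4.957. df = 3, critical value = 7.815. Fail to reject H₀.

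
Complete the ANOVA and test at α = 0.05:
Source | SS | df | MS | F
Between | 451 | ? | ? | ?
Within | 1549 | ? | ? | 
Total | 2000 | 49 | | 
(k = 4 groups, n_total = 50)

df_between = 3, df_within = 46. MS_between = 150.33, MS_within = 33.67. F = 4.464, F_crit ≈ 2.807. Reject H₀.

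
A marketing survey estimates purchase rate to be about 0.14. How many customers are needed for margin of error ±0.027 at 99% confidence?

n = z²p(1-p)/E² = 2.576²×0.14×0.86/0.027² = 1095.9 → n = 1096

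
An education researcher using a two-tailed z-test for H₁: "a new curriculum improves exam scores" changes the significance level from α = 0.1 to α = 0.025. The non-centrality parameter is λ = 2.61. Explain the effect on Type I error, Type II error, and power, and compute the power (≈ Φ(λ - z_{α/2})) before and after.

Decreasing α from 0.1 to 0.025:
• Type I error rate decreases (α is the Type I rate by definition).
• Critical value moves from z_{α/2} = 1.645 to 2.241, so power = Φ(λ - z_{α/2}) goes from Φ(2.61 - 1.645) = 0.833 to Φ(2.61 - 2.241) = 0.644.
• Type II error rate β = 1 - power therefore increases (0.167 → 0.356).
Appropriate when false positives are costly — here, adopting a curriculum that gives no real benefit — disruption for nothing.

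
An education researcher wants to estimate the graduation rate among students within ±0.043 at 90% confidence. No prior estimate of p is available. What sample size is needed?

Conservative approach: use p = 0.5 (maximizes p(1-p) = 0.25). n = z²(0.25)/E² = 1.645²×0.25/0.043² = 365.9 → n = 366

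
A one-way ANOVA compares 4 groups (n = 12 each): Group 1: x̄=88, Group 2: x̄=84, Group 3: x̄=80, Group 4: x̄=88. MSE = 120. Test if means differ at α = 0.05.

Grand mean = 85.0. SS_between = 528.0, MS_between = 176.0. F = 1.467, F_crit ≈ 2.816. Fail to reject H₀.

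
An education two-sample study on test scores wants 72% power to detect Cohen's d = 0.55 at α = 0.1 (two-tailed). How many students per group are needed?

z_{α/2} = 1.645, z_β = Φ⁻¹(0.72) = 0.583. For medium effect (d = 0.55): n per group = 2(z_{α/2} + z_β)²/d² = 2(1.645 + 0.583)²/0.55² = 32.8 → 33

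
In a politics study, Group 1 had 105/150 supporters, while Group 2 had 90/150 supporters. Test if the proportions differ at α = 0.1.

p̂₁ = 0.7, p̂₂ = 0.6, pooled p̂ = 0.65. z = 1.816. Critical: ±1.645. Reject H₀.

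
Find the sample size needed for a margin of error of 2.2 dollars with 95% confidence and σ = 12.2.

n = (z*σ/E)² = (1.96×12.2/2.2)² = 118.1 → n = 119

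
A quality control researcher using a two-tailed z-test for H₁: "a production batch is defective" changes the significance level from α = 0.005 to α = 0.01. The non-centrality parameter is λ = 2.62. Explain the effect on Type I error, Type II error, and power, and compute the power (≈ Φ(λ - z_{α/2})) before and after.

Increasing α from 0.005 to 0.01:
• Type I error rate increases (α is the Type I rate by definition).
• Critical value moves from z_{α/2} = 2.807 to 2.576, so power = Φ(λ - z_{α/2}) goes from Φ(2.62 - 2.807) = 0.426 to Φ(2.62 - 2.576) = 0.518.
• Type II error rate β = 1 - power therefore decreases (0.574 → 0.482).
Appropriate when false negatives are costly — here, shipping a defective batch — faulty products reach customers.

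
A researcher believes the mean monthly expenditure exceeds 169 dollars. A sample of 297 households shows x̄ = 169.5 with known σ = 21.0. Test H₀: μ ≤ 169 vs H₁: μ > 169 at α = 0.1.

z = 0.41. Critical value: 1.28. Fail to reject H₀.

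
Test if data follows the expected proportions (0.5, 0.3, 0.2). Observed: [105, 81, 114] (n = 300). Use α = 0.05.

Expected: [150.0, 90.0, 60.0]. χ² = 63.0. df = 2, critical = 5.991. Reject H₀.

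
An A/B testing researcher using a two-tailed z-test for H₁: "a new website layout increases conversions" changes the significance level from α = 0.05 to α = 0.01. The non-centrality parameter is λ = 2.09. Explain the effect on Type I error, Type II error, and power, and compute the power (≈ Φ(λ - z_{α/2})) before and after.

Decreasing α from 0.05 to 0.01:
• Type I error rate decreases (α is the Type I rate by definition).
• Critical value moves from z_{α/2} = 1.96 to 2.576, so power = Φ(λ - z_{α/2}) goes from Φ(2.09 - 1.96) = 0.552 to Φ(2.09 - 2.576) = 0.313.
• Type II error rate β = 1 - power therefore increases (0.448 → 0.687).
Appropriate when false positives are costly — here, rolling out a layout that doesn't actually help — wasted engineering effort.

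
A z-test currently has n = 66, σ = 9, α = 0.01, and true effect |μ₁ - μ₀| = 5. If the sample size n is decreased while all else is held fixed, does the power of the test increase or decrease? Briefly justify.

Power decreases: a smaller n inflates the standard error σ/√n, pulling the sampling distribution under H₁ back toward the critical value.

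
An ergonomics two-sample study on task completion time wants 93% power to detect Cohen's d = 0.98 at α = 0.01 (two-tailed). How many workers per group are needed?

z_{α/2} = 2.576, z_β = Φ⁻¹(0.93) = 1.476. For large effect (d = 0.98): n per group = 2(z_{α/2} + z_β)²/d² = 2(2.576 + 1.476)²/0.98² = 34.2 → 35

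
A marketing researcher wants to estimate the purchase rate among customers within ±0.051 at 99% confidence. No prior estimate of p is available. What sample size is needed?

Conservative approach: use p = 0.5 (maximizes p(1-p) = 0.25). n = z²(0.25)/E² = 2.576²×0.25/0.051² = 637.8 → n = 638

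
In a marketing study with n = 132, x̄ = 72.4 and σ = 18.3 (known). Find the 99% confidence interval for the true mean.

CI = x̄ ± z*(σ/√n) = 72.4 ± 2.576(18.3/√132) = 72.4 ± 4.1 = (68.3, 76.5)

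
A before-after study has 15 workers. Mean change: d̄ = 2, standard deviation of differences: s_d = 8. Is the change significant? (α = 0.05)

t = d̄/(s_d/√n) = 2/(8/√15) = 0.968. df = 14, critical t = ±2.145. Fail to reject H₀.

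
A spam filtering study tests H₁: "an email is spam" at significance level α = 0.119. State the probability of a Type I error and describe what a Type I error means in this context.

P(Type I error) = α = 0.119. A Type I error is rejecting H₀ when H₀ is actually true (false positive) — here, concluding that an email is spam when in fact this is not the case. Consequence: a legitimate email is sent to the spam folder and the user misses it.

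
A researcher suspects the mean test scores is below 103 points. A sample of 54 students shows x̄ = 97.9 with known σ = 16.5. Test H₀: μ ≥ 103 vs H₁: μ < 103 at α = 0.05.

z = -2.271. Critical value: -1.645. Reject H₀.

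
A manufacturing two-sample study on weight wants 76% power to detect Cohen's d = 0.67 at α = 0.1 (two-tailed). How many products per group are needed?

z_{α/2} = 1.645, z_β = Φ⁻¹(0.76) = 0.706. For medium effect (d = 0.67): n per group = 2(z_{α/2} + z_β)²/d² = 2(1.645 + 0.706)²/0.67² = 24.6 → 25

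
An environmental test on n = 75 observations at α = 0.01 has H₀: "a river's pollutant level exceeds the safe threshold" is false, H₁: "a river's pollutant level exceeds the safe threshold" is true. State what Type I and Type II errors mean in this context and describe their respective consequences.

Type I (false positive): concluding that a river's pollutant level exceeds the safe threshold when it is not — shutting down a compliant factory unnecessarily. Type II (false negative): failing to conclude that a river's pollutant level exceeds the safe threshold when it is — allowing unsafe pollution to continue. Which is costlier depends on domain priorities and is a judgement call rather than a statistical fact.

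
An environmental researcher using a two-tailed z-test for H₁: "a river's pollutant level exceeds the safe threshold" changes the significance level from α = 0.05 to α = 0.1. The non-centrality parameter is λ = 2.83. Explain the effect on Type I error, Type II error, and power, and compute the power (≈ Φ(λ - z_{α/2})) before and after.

Increasing α from 0.05 to 0.1:
• Type I error rate increases (α is the Type I rate by definition).
• Critical value moves from z_{α/2} = 1.96 to 1.645, so power = Φ(λ - z_{α/2}) goes from Φ(2.83 - 1.96) = 0.808 to Φ(2.83 - 1.645) = 0.882.
• Type II error rate β = 1 - power therefore decreases (0.192 → 0.118).
Appropriate when false negatives are costly — here, allowing unsafe pollution to continue.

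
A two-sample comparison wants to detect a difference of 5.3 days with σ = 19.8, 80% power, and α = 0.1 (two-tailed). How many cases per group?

n per group = 2(z_α/2 + z_β)²σ²/d² = 2×(1.645 + 0.84)²×19.8²/5.3² = 172.4 → n = 173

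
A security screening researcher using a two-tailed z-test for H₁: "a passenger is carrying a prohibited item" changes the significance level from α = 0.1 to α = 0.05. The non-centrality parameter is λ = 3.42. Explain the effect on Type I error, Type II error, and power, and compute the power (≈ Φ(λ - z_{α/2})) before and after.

Decreasing α from 0.1 to 0.05:
• Type I error rate decreases (α is the Type I rate by definition).
• Critical value moves from z_{α/2} = 1.645 to 1.96, so power = Φ(λ - z_{α/2}) goes from Φ(3.42 - 1.645) = 0.962 to Φ(3.42 - 1.96) = 0.928.
• Type II error rate β = 1 - power therefore increases (0.038 → 0.072).
Appropriate when false positives are costly — here, detaining an innocent passenger — delay and inconvenience.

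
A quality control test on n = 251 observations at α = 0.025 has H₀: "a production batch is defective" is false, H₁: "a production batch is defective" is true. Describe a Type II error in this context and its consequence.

Type II error: failing to reject H₀ when it is false — concluding that a production batch is defective is not supported when in fact it is. Consequence: shipping a defective batch — faulty products reach customers.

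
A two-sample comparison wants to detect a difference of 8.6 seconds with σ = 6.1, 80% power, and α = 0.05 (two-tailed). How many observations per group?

n per group = 2(z_α/2 + z_β)²σ²/d² = 2×(1.96 + 0.84)²×6.1²/8.6² = 7.9 → n = 8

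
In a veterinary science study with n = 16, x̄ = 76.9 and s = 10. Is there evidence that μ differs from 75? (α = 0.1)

t = (x̄ - μ₀)/(s/√n) = (76.9 - 75)/(10/√16) = 0.76. df = 15, critical t = ±1.753. Fail to reject H₀.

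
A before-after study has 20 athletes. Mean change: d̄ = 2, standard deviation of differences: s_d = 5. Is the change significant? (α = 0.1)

t = d̄/(s_d/√n) = 2/(5/√20) = 1.789. df = 19, critical t = ±1.729. Reject H₀.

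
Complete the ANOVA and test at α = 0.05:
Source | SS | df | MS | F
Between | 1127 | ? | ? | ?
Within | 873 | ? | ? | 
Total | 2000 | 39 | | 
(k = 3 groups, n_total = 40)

df_between = 2, df_within = 37. MS_between = 563.5, MS_within = 23.59. F = 23.883, F_crit ≈ 3.252. Reject H₀.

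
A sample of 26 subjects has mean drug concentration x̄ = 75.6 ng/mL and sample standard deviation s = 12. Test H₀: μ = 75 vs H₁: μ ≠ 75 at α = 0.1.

t = (x̄ - μ₀)/(s/√n) = (75.6 - 75)/(12/√26) = 0.255. df = 25, critical t = ±1.708. Fail to reject H₀.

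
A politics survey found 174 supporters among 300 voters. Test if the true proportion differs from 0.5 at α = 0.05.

p̂ = 0.58, p₀ = 0.5. z = (p̂ - p₀)/√(p₀(1-p₀)/n) = 2.771. Critical: ±1.96. Reject H₀.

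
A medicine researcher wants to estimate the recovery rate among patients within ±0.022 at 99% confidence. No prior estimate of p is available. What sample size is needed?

Conservative approach: use p = 0.5 (maximizes p(1-p) = 0.25). n = z²(0.25)/E² = 2.576²×0.25/0.022² = 3427.6 → n = 3428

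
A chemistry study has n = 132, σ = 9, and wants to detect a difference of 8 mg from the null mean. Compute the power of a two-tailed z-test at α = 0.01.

SE = σ/√n = 9/√132 = 0.783. Non-centrality λ = d/SE = 8/0.783 = 10.213. Power ≈ Φ(λ - z_{α/2}) = Φ(10.213 - 2.576) = Φ(7.637) = 1.0.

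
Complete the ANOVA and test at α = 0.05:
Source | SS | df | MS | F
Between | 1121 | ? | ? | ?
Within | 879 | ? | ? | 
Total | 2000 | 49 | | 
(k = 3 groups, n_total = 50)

df_between = 2, df_within = 47. MS_between = 560.5, MS_within = 18.7. F = 29.97, F_crit ≈ 3.195. Reject H₀.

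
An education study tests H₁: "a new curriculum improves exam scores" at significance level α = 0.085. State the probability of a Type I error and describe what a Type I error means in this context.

P(Type I error) = α = 0.085. A Type I error is rejecting H₀ when H₀ is actually true (false positive) — here, concluding that a new curriculum improves exam scores when in fact this is not the case. Consequence: adopting a curriculum that gives no real benefit — disruption for nothing.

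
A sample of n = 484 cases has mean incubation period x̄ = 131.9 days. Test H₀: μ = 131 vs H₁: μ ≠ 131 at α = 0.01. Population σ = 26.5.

z = (x̄ - μ₀)/(σ/√n) = (131.9 - 131)/(26.5/√484) = 0.747. Critical value: ±2.576. Since |0.747| ≤ 2.576, Fail to reject H₀.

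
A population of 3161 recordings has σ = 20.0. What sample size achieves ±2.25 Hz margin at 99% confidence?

Without FPC: n₀ = (2.576×20.0/2.25)² = 524.308. With FPC: n = n₀N/(n₀+N-1) = 449.8 → n = 450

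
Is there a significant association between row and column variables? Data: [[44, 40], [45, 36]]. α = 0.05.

χ² = 0.167. df = 1, critical = 3.841. Fail to reject H₀. No evidence of dependence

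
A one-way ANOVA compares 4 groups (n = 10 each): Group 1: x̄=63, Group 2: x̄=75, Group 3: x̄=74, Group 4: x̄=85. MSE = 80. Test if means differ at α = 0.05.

Grand mean = 74.25. SS_between = 2427.5, MS_between = 809.17. F = 10.115, F_crit ≈ 2.866. Reject H₀.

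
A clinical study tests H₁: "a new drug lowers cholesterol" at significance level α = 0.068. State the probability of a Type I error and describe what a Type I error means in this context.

P(Type I error) = α = 0.068. A Type I error is rejecting H₀ when H₀ is actually true (false positive) — here, concluding that a new drug lowers cholesterol when in fact this is not the case. Consequence: approving an ineffective drug — patients take a useless medication and may skip effective alternatives.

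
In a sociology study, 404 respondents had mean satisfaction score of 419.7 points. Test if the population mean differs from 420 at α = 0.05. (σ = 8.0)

z = (x̄ - μ₀)/(σ/√n) = (419.7 - 420)/(8.0/√404) = -0.754. Critical value: ±1.96. Since |-0.754| ≤ 1.96, Fail to reject H₀.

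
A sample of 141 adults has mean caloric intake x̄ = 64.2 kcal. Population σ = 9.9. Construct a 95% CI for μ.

CI = x̄ ± z*(σ/√n) = 64.2 ± 1.96(9.9/√141) = 64.2 ± 1.63 = (62.57, 65.83)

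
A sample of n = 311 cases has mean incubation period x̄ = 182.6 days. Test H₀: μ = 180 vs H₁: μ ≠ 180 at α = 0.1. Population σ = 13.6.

z = (x̄ - μ₀)/(σ/√n) = (182.6 - 180)/(13.6/√311) = 3.371. Critical value: ±1.645. Since |3.371| > 1.645, Reject H₀.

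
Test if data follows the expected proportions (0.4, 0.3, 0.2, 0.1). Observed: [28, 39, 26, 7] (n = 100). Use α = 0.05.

Expected: [40.0, 30.0, 20.0, 10.0]. χ² = 9.0. df = 3, critical = 7.815. Reject H₀.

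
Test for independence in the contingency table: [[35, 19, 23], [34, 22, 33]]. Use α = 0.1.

χ² = 1.158. df = 2, critical = 4.605. Fail to reject H₀. No evidence of dependence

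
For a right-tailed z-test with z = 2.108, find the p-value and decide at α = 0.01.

p = P(Z > 2.108) = 1 - Φ(2.108) ≈ 0.0175. Since p ≥ 0.01, fail to reject H₀ (not significant) at α = 0.01.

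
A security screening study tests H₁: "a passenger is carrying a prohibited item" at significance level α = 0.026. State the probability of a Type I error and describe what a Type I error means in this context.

P(Type I error) = α = 0.026. A Type I error is rejecting H₀ when H₀ is actually true (false positive) — here, concluding that a passenger is carrying a prohibited item when in fact this is not the case. Consequence: detaining an innocent passenger — delay and inconvenience.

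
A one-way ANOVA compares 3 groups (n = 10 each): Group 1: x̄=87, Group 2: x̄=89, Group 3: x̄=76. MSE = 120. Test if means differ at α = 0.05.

Grand mean = 84.0. SS_between = 980.0, MS_between = 490.0. F = 4.083, F_crit ≈ 3.354. Reject H₀.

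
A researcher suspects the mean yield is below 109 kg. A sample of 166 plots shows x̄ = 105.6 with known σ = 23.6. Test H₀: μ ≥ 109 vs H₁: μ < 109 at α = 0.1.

z = -1.856. Critical value: -1.28. Reject H₀.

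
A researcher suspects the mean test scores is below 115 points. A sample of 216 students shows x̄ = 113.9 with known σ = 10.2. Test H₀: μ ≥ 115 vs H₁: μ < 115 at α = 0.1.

z = -1.585. Critical value: -1.28. Reject H₀.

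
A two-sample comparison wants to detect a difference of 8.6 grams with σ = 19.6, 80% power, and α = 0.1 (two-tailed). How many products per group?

n per group = 2(z_α/2 + z_β)²σ²/d² = 2×(1.645 + 0.84)²×19.6²/8.6² = 64.2 → n = 65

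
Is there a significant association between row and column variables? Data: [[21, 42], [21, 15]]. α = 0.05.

χ² = 5.862. df = 1, critical = 3.841. Reject H₀. Variables are dependent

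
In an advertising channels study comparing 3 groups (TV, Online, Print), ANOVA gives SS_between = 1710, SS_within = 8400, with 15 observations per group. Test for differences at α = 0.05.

df_between = 2, df_within = 42. F = MS_between/MS_within = 855.0/200.0 = 4.275. F_crit ≈ 3.22. Reject H₀. At least one mean differs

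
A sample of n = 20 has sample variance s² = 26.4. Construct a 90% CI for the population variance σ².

df = 19. χ²_{0.05} = 30.144, χ²_{0.95} = 10.117. CI for σ² = ((n-1)s²/χ²_{α/2}, (n-1)s²/χ²_{1-α/2}) = (19·26.4/30.144, 19·26.4/10.117) = (16.64, 49.58)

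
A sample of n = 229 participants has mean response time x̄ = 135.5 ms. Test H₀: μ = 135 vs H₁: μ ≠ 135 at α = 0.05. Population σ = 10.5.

z = (x̄ - μ₀)/(σ/√n) = (135.5 - 135)/(10.5/√229) = 0.721. Critical value: ±1.96. Since |0.721| ≤ 1.96, Fail to reject H₀.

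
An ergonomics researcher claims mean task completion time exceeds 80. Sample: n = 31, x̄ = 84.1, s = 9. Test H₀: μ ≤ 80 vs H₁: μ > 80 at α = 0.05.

t = (84.1 - 80)/(9/√31) = 2.536, df = 30. Critical t = 1.697. Reject H₀.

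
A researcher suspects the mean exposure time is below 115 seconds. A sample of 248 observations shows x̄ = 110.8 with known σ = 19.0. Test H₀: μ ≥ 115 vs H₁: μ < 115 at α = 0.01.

z = -3.481. Critical value: -2.33. Reject H₀.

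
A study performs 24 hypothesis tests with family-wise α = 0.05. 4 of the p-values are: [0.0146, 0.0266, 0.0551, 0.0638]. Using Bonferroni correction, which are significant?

Bonferroni α = 0.05/24 = 0.00208. None of the given p-values are significant.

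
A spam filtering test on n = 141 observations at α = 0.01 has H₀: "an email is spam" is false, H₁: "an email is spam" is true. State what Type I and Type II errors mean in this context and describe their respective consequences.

Type I (false positive): concluding that an email is spam when it is not — a legitimate email is sent to the spam folder and the user misses it. Type II (false negative): failing to conclude that an email is spam when it is — a spam email lands in the inbox. Which is costlier depends on domain priorities and is a judgement call rather than a statistical fact.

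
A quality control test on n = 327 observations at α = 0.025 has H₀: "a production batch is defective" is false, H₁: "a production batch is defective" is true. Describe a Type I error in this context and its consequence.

Type I error: rejecting H₀ when it is true — concluding that a production batch is defective when in fact it is not. Consequence: scrapping a good batch — wasted material and cost for no reason.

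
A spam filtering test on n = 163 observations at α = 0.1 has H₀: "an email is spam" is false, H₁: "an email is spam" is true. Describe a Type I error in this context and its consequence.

Type I error: rejecting H₀ when it is true — concluding that an email is spam when in fact it is not. Consequence: a legitimate email is sent to the spam folder and the user misses it.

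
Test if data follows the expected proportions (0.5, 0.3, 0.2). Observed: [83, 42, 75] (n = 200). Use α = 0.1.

Expected: [100.0, 60.0, 40.0]. χ² = 38.915. df = 2, critical = 4.605. Reject H₀.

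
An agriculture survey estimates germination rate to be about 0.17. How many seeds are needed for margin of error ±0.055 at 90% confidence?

n = z²p(1-p)/E² = 1.645²×0.17×0.83/0.055² = 126.2 → n = 127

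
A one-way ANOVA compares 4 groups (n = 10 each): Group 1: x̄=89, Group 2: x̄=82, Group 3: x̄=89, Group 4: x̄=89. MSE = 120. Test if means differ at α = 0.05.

Grand mean = 87.25. SS_between = 367.5, MS_between = 122.5. F = 1.021, F_crit ≈ 2.866. Fail to reject H₀.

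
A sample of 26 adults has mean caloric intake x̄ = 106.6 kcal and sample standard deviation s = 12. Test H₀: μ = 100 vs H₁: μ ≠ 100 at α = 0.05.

t = (x̄ - μ₀)/(s/√n) = (106.6 - 100)/(12/√26) = 2.804. df = 25, critical t = ±2.06. Reject H₀.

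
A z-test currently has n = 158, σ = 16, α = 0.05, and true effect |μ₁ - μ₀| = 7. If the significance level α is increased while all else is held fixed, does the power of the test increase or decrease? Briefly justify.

Power increases: a larger α lowers the critical value, so more of the H₁ sampling distribution falls in the rejection region.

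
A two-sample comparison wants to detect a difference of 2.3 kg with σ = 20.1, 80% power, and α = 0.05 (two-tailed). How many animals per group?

n per group = 2(z_α/2 + z_β)²σ²/d² = 2×(1.96 + 0.84)²×20.1²/2.3² = 1197.5 → n = 1198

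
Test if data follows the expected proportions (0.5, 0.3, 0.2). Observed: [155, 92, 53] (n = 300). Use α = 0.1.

Expected: [150.0, 90.0, 60.0]. χ² = 1.028. df = 2, critical = 4.605. Fail to reject H₀.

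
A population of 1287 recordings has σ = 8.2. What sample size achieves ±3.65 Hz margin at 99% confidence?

Without FPC: n₀ = (2.576×8.2/3.65)² = 33.491. With FPC: n = n₀N/(n₀+N-1) = 32.7 → n = 33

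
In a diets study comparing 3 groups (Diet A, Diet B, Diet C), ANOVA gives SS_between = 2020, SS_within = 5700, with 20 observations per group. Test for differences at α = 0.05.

df_between = 2, df_within = 57. F = MS_between/MS_within = 1010.0/100.0 = 10.1. F_crit ≈ 3.159. Reject H₀. At least one mean differs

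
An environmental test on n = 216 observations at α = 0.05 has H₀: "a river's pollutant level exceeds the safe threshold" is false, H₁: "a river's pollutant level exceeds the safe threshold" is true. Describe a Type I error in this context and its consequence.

Type I error: rejecting H₀ when it is true — concluding that a river's pollutant level exceeds the safe threshold when in fact it is not. Consequence: shutting down a compliant factory unnecessarily.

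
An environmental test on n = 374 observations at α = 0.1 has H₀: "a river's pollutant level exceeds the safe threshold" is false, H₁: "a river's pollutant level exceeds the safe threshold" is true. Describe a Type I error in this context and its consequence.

Type I error: rejecting H₀ when it is true — concluding that a river's pollutant level exceeds the safe threshold when in fact it is not. Consequence: shutting down a compliant factory unnecessarily.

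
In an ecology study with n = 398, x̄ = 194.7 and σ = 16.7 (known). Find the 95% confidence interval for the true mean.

CI = x̄ ± z*(σ/√n) = 194.7 ± 1.96(16.7/√398) = 194.7 ± 1.64 = (193.06, 196.34)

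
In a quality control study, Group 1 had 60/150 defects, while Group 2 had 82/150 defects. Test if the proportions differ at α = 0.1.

p̂₁ = 0.4, p̂₂ = 0.547, pooled p̂ = 0.473. z = -2.544. Critical: ±1.645. Reject H₀.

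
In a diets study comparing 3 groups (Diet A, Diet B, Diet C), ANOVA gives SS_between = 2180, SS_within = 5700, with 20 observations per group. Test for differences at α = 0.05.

df_between = 2, df_within = 57. F = MS_between/MS_within = 1090.0/100.0 = 10.9. F_crit ≈ 3.159. Reject H₀. At least one mean differs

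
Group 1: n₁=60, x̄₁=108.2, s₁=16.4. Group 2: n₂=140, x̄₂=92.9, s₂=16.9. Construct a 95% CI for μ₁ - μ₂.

Difference = 15.3. SE = √(16.4²/60 + 16.9²/140) = 2.554. CI = (10.29, 20.31)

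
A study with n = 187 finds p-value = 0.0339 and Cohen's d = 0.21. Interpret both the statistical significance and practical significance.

Statistically significant (p = 0.0339 < 0.05). Cohen's d = 0.21 indicates a small effect size. Both statistical and practical significance should be considered.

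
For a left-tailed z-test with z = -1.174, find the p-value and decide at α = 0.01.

p = P(Z < -1.174) = Φ(-1.174) ≈ 0.1202. Since p ≥ 0.01, fail to reject H₀ (not significant) at α = 0.01.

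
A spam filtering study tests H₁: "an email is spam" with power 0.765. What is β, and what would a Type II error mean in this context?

β = 1 - power = 1 - 0.765 = 0.235. A Type II error is failing to reject H₀ when H₀ is false (false negative) — here, failing to conclude that an email is spam when in fact it is true. Consequence: a spam email lands in the inbox.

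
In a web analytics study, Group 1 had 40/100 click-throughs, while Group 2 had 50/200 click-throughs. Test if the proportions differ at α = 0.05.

p̂₁ = 0.4, p̂₂ = 0.25, pooled p̂ = 0.3. z = 2.673. Critical: ±1.96. Reject H₀.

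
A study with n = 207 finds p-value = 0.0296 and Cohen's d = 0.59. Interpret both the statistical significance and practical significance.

Statistically significant (p = 0.0296 < 0.05). Cohen's d = 0.59 indicates a medium effect size. Both statistical and practical significance should be considered.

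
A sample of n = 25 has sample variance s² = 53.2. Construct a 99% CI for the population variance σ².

df = 24. χ²_{0.005} = 45.559, χ²_{0.995} = 9.886. CI for σ² = ((n-1)s²/χ²_{α/2}, (n-1)s²/χ²_{1-α/2}) = (24·53.2/45.559, 24·53.2/9.886) = (28.03, 129.15)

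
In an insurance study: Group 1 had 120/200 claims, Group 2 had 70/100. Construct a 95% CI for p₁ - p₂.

p̂₁ = 0.6, p̂₂ = 0.7. Difference = -0.1. CI = (-0.213, 0.013)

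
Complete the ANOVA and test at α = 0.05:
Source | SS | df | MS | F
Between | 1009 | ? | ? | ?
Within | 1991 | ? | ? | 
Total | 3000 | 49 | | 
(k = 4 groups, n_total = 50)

df_between = 3, df_within = 46. MS_between = 336.33, MS_within = 43.28. F = 7.771, F_crit ≈ 2.807. Reject H₀.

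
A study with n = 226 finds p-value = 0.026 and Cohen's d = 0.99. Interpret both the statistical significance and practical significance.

Statistically significant (p = 0.026 < 0.05). Cohen's d = 0.99 indicates a large effect size. Both statistical and practical significance should be considered.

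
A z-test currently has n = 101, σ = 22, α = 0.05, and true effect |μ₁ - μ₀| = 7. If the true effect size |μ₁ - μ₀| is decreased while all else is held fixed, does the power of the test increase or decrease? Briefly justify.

Power decreases: a smaller true effect decreases the non-centrality λ = |μ₁ - μ₀|/(σ/√n).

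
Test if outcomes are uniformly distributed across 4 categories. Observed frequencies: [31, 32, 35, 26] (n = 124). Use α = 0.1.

Expected = 31 each. χ² = Σ(O-E)²/E = 1.355. df = 3, critical value = 6.251. Fail to reject H₀.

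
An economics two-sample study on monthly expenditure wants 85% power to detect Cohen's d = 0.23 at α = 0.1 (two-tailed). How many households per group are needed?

z_{α/2} = 1.645, z_β = Φ⁻¹(0.85) = 1.036. For small effect (d = 0.23): n per group = 2(z_{α/2} + z_β)²/d² = 2(1.645 + 1.036)²/0.23² = 271.7 → 272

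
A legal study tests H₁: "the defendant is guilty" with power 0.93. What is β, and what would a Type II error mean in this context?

β = 1 - power = 1 - 0.93 = 0.07. A Type II error is failing to reject H₀ when H₀ is false (false negative) — here, failing to conclude that the defendant is guilty when in fact it is true. Consequence: acquitting a guilty person.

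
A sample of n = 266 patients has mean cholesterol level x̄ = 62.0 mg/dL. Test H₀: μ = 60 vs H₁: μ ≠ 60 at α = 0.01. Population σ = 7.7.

z = (x̄ - μ₀)/(σ/√n) = (62.0 - 60)/(7.7/√266) = 4.236. Critical value: ±2.576. Since |4.236| > 2.576, Reject H₀.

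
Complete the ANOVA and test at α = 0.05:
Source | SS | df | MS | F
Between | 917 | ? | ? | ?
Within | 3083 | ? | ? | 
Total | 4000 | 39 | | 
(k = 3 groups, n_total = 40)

df_between = 2, df_within = 37. MS_between = 458.5, MS_within = 83.32. F = 5.503, F_crit ≈ 3.252. Reject H₀.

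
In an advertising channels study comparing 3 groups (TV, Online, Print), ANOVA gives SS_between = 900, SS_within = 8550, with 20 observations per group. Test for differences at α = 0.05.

df_between = 2, df_within = 57. F = MS_between/MS_within = 450.0/150.0 = 3.0. F_crit ≈ 3.159. Fail to reject H₀.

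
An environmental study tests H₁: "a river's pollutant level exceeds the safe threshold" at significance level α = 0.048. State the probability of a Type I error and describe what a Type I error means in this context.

P(Type I error) = α = 0.048. A Type I error is rejecting H₀ when H₀ is actually true (false positive) — here, concluding that a river's pollutant level exceeds the safe threshold when in fact this is not the case. Consequence: shutting down a compliant factory unnecessarily.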